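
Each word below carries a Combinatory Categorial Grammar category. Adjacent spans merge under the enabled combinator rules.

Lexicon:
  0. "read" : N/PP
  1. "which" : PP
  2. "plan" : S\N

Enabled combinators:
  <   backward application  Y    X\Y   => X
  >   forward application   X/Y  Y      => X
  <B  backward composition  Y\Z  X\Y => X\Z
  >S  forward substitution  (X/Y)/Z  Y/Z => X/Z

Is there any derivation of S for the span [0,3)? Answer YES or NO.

[0,3] S   <
  [0,2] N   >
    [0,1] "read" : N/PP
    [1,2] "which" : PP
  [2,3] "plan" : S\N

YES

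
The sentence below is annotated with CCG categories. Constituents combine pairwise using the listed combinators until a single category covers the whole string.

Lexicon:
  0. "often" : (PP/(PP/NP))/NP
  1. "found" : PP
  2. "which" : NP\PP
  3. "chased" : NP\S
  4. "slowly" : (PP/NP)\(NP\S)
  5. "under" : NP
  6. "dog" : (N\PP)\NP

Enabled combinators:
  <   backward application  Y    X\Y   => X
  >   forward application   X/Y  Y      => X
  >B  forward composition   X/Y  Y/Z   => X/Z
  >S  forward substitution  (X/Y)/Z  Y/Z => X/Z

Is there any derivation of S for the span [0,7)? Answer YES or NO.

(PP/(PP/NP))/NP PP NP\PP NP\S (PP/NP)\(NP\S) NP (N\PP)\NP
CKY chart[0,7] = {N}; S ∉ chart

NO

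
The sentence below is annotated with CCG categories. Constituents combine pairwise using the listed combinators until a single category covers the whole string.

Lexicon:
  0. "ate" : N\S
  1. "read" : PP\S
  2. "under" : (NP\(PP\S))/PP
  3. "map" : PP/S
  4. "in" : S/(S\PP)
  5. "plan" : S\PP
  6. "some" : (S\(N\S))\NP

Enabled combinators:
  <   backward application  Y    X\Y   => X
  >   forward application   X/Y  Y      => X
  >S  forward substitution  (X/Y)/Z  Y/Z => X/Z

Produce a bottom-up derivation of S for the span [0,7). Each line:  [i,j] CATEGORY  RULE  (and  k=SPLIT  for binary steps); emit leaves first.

[0,1] N\S  lex  "ate"
[1,2] PP\S  lex  "read"
[2,3] (NP\(PP\S))/PP  lex  "under"
[3,4] PP/S  lex  "map"
[4,5] S/(S\PP)  lex  "in"
[5,6] S\PP  lex  "plan"
[4,6] S  >  k=5
[3,6] PP  >  k=4
[2,6] NP\(PP\S)  >  k=3
[1,6] NP  <  k=2
[6,7] (S\(N\S))\NP  lex  "some"
[1,7] S\(N\S)  <  k=6
[0,7] S  <  k=1

[0,7] S   <
  [0,1] "ate" : N\S
  [1,7] S\(N\S)   <
    [1,6] NP   <
      [1,2] "read" : PP\S
      [2,6] NP\(PP\S)   >
        [2,3] "under" : (NP\(PP\S))/PP
        [3,6] PP   >
          [3,4] "map" : PP/S
          [4,6] S   >
            [4,5] "in" : S/(S\PP)
            [5,6] "plan" : S\PP
    [6,7] "some" : (S\(N\S))\NP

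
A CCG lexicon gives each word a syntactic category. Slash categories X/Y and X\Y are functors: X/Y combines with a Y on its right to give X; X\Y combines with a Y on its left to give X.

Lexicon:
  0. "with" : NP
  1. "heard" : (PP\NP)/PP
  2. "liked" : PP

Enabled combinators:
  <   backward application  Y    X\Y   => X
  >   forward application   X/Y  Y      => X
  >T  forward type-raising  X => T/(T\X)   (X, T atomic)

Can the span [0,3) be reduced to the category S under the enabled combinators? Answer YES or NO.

NO

NP (PP\NP)/PP PP
CKY chart[0,3] = {N/(N\PP), NP/(NP\PP), PP, PP/(PP\PP), S/(S\PP)}; S ∉ chart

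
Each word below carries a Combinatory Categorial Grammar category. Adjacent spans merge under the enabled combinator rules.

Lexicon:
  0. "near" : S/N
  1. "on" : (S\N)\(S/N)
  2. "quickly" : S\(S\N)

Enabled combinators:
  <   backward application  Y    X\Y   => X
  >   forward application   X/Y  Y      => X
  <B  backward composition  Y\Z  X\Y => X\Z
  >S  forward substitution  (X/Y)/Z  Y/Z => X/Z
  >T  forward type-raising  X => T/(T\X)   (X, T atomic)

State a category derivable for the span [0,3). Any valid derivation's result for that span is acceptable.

[0,3] S   <
  [0,2] S\N   <
    [0,1] "near" : S/N
    [1,2] "on" : (S\N)\(S/N)
  [2,3] "quickly" : S\(S\N)

S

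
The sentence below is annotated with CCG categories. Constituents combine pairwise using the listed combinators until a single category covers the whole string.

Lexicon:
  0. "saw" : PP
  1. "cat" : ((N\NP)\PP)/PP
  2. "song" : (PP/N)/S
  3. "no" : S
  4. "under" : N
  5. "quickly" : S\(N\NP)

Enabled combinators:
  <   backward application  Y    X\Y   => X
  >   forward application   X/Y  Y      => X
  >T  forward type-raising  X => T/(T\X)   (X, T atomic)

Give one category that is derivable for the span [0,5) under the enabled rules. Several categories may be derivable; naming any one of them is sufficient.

[0,6] S   <
  [0,5] N\NP   <
    [0,1] "saw" : PP
    [1,5] (N\NP)\PP   >
      [1,2] "cat" : ((N\NP)\PP)/PP
      [2,5] PP   >
        [2,4] PP/N   >
          [2,3] "song" : (PP/N)/S
          [3,4] "no" : S
        [4,5] "under" : N
  [5,6] "quickly" : S\(N\NP)

N\NP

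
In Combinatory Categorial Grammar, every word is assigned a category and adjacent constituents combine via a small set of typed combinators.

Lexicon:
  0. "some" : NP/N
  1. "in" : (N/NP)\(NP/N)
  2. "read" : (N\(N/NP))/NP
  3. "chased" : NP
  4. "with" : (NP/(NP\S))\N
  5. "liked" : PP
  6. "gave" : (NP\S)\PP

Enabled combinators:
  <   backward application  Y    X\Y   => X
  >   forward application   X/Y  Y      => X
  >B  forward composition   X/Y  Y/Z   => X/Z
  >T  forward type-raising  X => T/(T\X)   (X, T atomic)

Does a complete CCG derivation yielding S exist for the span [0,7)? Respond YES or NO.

NP/N (N/NP)\(NP/N) (N\(N/NP))/NP NP (NP/(NP\S))\N PP (NP\S)\PP
CKY chart[0,7] = {N/(N\NP), NP, NP/(NP\NP), PP/(PP\NP), S/(S\NP)}; S ∉ chart

NO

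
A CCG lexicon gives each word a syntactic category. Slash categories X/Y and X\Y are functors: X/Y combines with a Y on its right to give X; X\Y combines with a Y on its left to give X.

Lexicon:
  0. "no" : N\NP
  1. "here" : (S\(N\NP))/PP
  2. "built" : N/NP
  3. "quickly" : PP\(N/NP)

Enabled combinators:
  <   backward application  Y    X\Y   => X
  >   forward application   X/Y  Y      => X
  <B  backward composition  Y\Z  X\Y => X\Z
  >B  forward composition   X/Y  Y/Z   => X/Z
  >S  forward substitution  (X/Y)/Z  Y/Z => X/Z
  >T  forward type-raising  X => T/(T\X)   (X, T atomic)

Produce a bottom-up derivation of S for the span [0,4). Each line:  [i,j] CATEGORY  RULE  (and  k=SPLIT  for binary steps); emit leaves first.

[0,1] N\NP  lex  "no"
[1,2] (S\(N\NP))/PP  lex  "here"
[2,3] N/NP  lex  "built"
[3,4] PP\(N/NP)  lex  "quickly"
[2,4] PP  <  k=3
[1,4] S\(N\NP)  >  k=2
[0,4] S  <  k=1

[0,4] S   <
  [0,1] "no" : N\NP
  [1,4] S\(N\NP)   >
    [1,2] "here" : (S\(N\NP))/PP
    [2,4] PP   <
      [2,3] "built" : N/NP
      [3,4] "quickly" : PP\(N/NP)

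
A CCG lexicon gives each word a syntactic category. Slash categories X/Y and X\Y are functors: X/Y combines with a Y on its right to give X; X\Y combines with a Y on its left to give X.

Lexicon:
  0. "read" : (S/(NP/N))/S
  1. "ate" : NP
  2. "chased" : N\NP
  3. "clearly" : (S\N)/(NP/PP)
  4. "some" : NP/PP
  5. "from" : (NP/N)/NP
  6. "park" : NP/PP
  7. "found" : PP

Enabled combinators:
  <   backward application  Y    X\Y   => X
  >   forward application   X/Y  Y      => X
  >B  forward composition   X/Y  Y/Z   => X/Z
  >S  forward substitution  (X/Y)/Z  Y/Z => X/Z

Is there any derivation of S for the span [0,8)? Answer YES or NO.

YES

[0,8] S   >
  [0,5] S/(NP/N)   >
    [0,1] "read" : (S/(NP/N))/S
    [1,5] S   <
      [1,3] N   <
        [1,2] "ate" : NP
        [2,3] "chased" : N\NP
      [3,5] S\N   >
        [3,4] "clearly" : (S\N)/(NP/PP)
        [4,5] "some" : NP/PP
  [5,8] NP/N   >
    [5,6] "from" : (NP/N)/NP
    [6,8] NP   >
      [6,7] "park" : NP/PP
      [7,8] "found" : PP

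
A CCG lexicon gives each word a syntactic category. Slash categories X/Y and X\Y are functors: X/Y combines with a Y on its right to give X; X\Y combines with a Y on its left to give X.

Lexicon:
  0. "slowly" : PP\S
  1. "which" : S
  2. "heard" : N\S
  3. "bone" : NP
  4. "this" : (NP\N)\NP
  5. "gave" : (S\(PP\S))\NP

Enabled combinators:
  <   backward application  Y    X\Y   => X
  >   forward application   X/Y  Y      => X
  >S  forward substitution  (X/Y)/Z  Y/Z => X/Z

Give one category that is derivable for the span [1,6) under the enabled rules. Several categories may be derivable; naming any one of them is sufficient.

S\(PP\S)

[0,6] S   <
  [0,1] "slowly" : PP\S
  [1,6] S\(PP\S)   <
    [1,5] NP   <
      [1,3] N   <
        [1,2] "which" : S
        [2,3] "heard" : N\S
      [3,5] NP\N   <
        [3,4] "bone" : NP
        [4,5] "this" : (NP\N)\NP
    [5,6] "gave" : (S\(PP\S))\NP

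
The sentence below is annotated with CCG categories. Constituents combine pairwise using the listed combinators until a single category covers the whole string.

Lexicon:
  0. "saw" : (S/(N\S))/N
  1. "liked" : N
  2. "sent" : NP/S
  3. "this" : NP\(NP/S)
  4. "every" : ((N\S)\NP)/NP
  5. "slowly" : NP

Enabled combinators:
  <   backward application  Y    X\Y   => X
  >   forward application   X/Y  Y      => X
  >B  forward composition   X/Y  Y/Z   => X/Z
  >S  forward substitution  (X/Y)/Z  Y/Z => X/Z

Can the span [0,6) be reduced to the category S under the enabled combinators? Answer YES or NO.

[0,6] S   >
  [0,2] S/(N\S)   >
    [0,1] "saw" : (S/(N\S))/N
    [1,2] "liked" : N
  [2,6] N\S   <
    [2,4] NP   <
      [2,3] "sent" : NP/S
      [3,4] "this" : NP\(NP/S)
    [4,6] (N\S)\NP   >
      [4,5] "every" : ((N\S)\NP)/NP
      [5,6] "slowly" : NP

YES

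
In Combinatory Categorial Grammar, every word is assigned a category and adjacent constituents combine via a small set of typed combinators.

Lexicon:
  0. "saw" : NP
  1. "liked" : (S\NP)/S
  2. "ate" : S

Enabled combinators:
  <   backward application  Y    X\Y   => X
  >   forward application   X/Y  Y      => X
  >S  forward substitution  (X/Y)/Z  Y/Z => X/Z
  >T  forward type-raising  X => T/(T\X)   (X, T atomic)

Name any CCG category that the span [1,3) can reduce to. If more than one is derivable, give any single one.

[0,3] S   >
  [0,1] S/(S\NP)   >T
    [0,1] "saw" : NP
  [1,3] S\NP   >
    [1,2] "liked" : (S\NP)/S
    [2,3] "ate" : S

S\NP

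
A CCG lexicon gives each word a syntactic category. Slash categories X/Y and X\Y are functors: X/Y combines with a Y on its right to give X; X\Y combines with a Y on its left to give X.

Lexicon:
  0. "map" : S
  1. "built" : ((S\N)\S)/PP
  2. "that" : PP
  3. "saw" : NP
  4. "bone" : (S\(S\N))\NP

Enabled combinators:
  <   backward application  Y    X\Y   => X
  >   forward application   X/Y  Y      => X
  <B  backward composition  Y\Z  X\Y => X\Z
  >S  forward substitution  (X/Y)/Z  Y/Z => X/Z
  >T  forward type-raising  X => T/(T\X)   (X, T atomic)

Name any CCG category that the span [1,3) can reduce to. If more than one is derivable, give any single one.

(S\N)\S

[0,5] S   <
  [0,3] S\N   <
    [0,1] "map" : S
    [1,3] (S\N)\S   >
      [1,2] "built" : ((S\N)\S)/PP
      [2,3] "that" : PP
  [3,5] S\(S\N)   <
    [3,4] "saw" : NP
    [4,5] "bone" : (S\(S\N))\NP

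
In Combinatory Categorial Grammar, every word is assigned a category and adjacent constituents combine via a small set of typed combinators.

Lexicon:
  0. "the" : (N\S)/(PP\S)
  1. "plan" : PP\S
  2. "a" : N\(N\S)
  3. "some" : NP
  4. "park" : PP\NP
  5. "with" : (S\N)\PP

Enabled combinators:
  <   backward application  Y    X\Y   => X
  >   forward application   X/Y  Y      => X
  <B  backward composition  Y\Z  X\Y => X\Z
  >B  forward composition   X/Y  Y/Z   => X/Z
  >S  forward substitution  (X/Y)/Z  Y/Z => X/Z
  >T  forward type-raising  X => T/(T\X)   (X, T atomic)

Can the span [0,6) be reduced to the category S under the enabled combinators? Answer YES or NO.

YES

[0,6] S   <
  [0,3] N   <
    [0,2] N\S   >
      [0,1] "the" : (N\S)/(PP\S)
      [1,2] "plan" : PP\S
    [2,3] "a" : N\(N\S)
  [3,6] S\N   <
    [3,5] PP   >
      [3,4] PP/(PP\NP)   >T
        [3,4] "some" : NP
      [4,5] "park" : PP\NP
    [5,6] "with" : (S\N)\PP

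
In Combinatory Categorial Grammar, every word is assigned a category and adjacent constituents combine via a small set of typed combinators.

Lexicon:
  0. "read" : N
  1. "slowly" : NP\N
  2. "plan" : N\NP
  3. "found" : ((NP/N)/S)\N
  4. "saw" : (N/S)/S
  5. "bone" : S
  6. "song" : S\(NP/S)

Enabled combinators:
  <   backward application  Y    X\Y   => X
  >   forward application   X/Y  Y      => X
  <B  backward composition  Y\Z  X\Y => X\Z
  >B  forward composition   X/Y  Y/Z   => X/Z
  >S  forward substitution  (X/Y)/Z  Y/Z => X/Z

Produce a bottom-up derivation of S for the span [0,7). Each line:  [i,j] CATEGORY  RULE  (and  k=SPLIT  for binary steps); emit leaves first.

[0,1] N  lex  "read"
[1,2] NP\N  lex  "slowly"
[0,2] NP  <  k=1
[2,3] N\NP  lex  "plan"
[0,3] N  <  k=2
[3,4] ((NP/N)/S)\N  lex  "found"
[0,4] (NP/N)/S  <  k=3
[4,5] (N/S)/S  lex  "saw"
[5,6] S  lex  "bone"
[4,6] N/S  >  k=5
[0,6] NP/S  >S  k=4
[6,7] S\(NP/S)  lex  "song"
[0,7] S  <  k=6

[0,7] S   <
  [0,6] NP/S   >S
    [0,4] (NP/N)/S   <
      [0,3] N   <
        [0,2] NP   <
          [0,1] "read" : N
          [1,2] "slowly" : NP\N
        [2,3] "plan" : N\NP
      [3,4] "found" : ((NP/N)/S)\N
    [4,6] N/S   >
      [4,5] "saw" : (N/S)/S
      [5,6] "bone" : S
  [6,7] "song" : S\(NP/S)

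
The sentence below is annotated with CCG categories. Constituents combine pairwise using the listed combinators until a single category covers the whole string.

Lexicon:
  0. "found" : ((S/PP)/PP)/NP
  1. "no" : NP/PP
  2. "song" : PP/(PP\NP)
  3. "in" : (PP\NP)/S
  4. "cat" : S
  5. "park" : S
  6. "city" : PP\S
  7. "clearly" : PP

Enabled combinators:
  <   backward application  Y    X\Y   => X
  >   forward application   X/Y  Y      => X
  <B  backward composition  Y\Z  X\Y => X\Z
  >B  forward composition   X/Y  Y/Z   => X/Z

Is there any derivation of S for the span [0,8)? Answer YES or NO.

YES

[0,8] S   >
  [0,7] S/PP   >
    [0,5] (S/PP)/PP   >
      [0,1] "found" : ((S/PP)/PP)/NP
      [1,5] NP   >
        [1,2] "no" : NP/PP
        [2,5] PP   >
          [2,4] PP/S   >B
            [2,3] "song" : PP/(PP\NP)
            [3,4] "in" : (PP\NP)/S
          [4,5] "cat" : S
    [5,7] PP   <
      [5,6] "park" : S
      [6,7] "city" : PP\S
  [7,8] "clearly" : PP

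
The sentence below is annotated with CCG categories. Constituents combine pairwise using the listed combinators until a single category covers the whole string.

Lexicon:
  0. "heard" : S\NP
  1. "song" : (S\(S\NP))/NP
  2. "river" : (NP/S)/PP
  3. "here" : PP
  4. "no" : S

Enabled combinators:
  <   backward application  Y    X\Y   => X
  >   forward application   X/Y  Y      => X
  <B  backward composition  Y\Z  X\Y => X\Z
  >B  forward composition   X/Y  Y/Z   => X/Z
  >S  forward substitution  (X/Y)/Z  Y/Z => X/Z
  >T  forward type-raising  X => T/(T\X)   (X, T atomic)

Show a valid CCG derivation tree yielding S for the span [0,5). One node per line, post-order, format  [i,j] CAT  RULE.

[0,5] S   <
  [0,1] "heard" : S\NP
  [1,5] S\(S\NP)   >
    [1,2] "song" : (S\(S\NP))/NP
    [2,5] NP   >
      [2,4] NP/S   >
        [2,3] "river" : (NP/S)/PP
        [3,4] "here" : PP
      [4,5] "no" : S

[0,1] S\NP  lex  "heard"
[1,2] (S\(S\NP))/NP  lex  "song"
[2,3] (NP/S)/PP  lex  "river"
[3,4] PP  lex  "here"
[2,4] NP/S  >  k=3
[4,5] S  lex  "no"
[2,5] NP  >  k=4
[1,5] S\(S\NP)  >  k=2
[0,5] S  <  k=1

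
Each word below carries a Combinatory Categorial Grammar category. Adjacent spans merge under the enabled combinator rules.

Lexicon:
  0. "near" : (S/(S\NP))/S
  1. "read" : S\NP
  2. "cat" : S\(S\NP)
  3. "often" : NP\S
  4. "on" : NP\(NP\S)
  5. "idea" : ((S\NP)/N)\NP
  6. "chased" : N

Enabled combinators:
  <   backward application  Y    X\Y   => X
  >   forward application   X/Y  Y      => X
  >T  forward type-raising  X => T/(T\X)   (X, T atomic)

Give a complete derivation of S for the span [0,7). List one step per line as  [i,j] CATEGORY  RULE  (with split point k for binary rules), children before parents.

[0,7] S   >
  [0,3] S/(S\NP)   >
    [0,1] "near" : (S/(S\NP))/S
    [1,3] S   <
      [1,2] "read" : S\NP
      [2,3] "cat" : S\(S\NP)
  [3,7] S\NP   >
    [3,6] (S\NP)/N   <
      [3,5] NP   <
        [3,4] "often" : NP\S
        [4,5] "on" : NP\(NP\S)
      [5,6] "idea" : ((S\NP)/N)\NP
    [6,7] "chased" : N

[0,1] (S/(S\NP))/S  lex  "near"
[1,2] S\NP  lex  "read"
[2,3] S\(S\NP)  lex  "cat"
[1,3] S  <  k=2
[0,3] S/(S\NP)  >  k=1
[3,4] NP\S  lex  "often"
[4,5] NP\(NP\S)  lex  "on"
[3,5] NP  <  k=4
[5,6] ((S\NP)/N)\NP  lex  "idea"
[3,6] (S\NP)/N  <  k=5
[6,7] N  lex  "chased"
[3,7] S\NP  >  k=6
[0,7] S  >  k=3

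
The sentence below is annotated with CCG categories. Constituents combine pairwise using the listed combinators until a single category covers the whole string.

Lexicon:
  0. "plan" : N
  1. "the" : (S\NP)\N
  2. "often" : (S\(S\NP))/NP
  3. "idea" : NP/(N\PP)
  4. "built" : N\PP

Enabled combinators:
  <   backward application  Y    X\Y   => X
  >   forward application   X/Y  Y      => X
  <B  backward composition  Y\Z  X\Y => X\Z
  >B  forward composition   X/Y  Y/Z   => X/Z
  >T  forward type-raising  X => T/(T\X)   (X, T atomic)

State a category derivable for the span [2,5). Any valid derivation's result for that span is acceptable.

S\(S\NP)

[0,5] S   <
  [0,2] S\NP   <
    [0,1] "plan" : N
    [1,2] "the" : (S\NP)\N
  [2,5] S\(S\NP)   >
    [2,3] "often" : (S\(S\NP))/NP
    [3,5] NP   >
      [3,4] "idea" : NP/(N\PP)
      [4,5] "built" : N\PP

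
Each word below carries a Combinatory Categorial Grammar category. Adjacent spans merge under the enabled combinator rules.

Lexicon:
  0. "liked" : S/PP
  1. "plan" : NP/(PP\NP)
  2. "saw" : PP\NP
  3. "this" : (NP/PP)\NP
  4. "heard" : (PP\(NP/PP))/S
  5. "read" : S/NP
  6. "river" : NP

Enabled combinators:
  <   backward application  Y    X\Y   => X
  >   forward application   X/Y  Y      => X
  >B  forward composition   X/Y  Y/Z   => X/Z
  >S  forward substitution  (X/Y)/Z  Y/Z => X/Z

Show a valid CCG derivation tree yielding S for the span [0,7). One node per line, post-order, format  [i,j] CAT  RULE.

[0,1] S/PP  lex  "liked"
[1,2] NP/(PP\NP)  lex  "plan"
[2,3] PP\NP  lex  "saw"
[1,3] NP  >  k=2
[3,4] (NP/PP)\NP  lex  "this"
[1,4] NP/PP  <  k=3
[4,5] (PP\(NP/PP))/S  lex  "heard"
[5,6] S/NP  lex  "read"
[6,7] NP  lex  "river"
[5,7] S  >  k=6
[4,7] PP\(NP/PP)  >  k=5
[1,7] PP  <  k=4
[0,7] S  >  k=1

[0,7] S   >
  [0,1] "liked" : S/PP
  [1,7] PP   <
    [1,4] NP/PP   <
      [1,3] NP   >
        [1,2] "plan" : NP/(PP\NP)
        [2,3] "saw" : PP\NP
      [3,4] "this" : (NP/PP)\NP
    [4,7] PP\(NP/PP)   >
      [4,5] "heard" : (PP\(NP/PP))/S
      [5,7] S   >
        [5,6] "read" : S/NP
        [6,7] "river" : NP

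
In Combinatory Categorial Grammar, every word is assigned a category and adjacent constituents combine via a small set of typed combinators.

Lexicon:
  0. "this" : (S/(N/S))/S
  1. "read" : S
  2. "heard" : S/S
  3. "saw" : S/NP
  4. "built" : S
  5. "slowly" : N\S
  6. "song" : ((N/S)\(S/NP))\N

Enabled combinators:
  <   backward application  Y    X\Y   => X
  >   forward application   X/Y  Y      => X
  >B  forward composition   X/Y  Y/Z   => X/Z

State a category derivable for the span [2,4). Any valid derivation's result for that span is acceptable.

S/NP

[0,7] S   >
  [0,2] S/(N/S)   >
    [0,1] "this" : (S/(N/S))/S
    [1,2] "read" : S
  [2,7] N/S   <
    [2,4] S/NP   >B
      [2,3] "heard" : S/S
      [3,4] "saw" : S/NP
    [4,7] (N/S)\(S/NP)   <
      [4,6] N   <
        [4,5] "built" : S
        [5,6] "slowly" : N\S
      [6,7] "song" : ((N/S)\(S/NP))\N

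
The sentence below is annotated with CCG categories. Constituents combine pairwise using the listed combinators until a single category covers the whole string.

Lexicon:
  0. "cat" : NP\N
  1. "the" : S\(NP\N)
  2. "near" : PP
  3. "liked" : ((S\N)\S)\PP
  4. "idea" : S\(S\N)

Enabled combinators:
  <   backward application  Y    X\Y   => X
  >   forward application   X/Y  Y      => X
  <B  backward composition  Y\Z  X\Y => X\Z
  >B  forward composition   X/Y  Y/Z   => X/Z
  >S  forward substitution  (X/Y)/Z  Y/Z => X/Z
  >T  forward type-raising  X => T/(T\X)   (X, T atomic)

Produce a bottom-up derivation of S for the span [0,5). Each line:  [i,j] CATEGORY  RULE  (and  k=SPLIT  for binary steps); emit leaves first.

[0,1] NP\N  lex  "cat"
[1,2] S\(NP\N)  lex  "the"
[0,2] S  <  k=1
[2,3] PP  lex  "near"
[3,4] ((S\N)\S)\PP  lex  "liked"
[2,4] (S\N)\S  <  k=3
[0,4] S\N  <  k=2
[4,5] S\(S\N)  lex  "idea"
[0,5] S  <  k=4

[0,5] S   <
  [0,4] S\N   <
    [0,2] S   <
      [0,1] "cat" : NP\N
      [1,2] "the" : S\(NP\N)
    [2,4] (S\N)\S   <
      [2,3] "near" : PP
      [3,4] "liked" : ((S\N)\S)\PP
  [4,5] "idea" : S\(S\N)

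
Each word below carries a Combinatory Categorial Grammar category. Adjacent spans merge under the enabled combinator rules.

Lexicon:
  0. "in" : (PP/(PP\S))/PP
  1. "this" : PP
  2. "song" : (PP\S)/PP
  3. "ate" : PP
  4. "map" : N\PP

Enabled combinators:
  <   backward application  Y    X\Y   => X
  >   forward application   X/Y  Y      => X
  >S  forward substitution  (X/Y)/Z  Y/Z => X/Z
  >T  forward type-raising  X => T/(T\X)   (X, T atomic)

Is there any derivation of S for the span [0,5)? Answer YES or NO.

(PP/(PP\S))/PP PP (PP\S)/PP PP N\PP
CKY chart[0,5] = {N, N/(N\N), NP/(NP\N), PP/(PP\N), S/(S\N)}; S ∉ chart

NO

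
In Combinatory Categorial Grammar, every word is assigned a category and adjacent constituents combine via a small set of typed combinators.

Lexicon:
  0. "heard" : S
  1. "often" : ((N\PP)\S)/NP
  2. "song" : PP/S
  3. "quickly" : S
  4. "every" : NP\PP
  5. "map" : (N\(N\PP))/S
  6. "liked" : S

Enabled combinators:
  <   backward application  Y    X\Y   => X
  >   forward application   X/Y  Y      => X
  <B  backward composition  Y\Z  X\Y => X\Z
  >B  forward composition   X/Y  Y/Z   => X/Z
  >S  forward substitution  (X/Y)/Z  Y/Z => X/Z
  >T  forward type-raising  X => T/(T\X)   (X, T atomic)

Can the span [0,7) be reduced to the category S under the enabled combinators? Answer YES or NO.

NO

S ((N\PP)\S)/NP PP/S S NP\PP (N\(N\PP))/S S
CKY chart[0,7] = {N, N/(N\N), NP/(NP\N), PP/(PP\N), S/(S\N)}; S ∉ chart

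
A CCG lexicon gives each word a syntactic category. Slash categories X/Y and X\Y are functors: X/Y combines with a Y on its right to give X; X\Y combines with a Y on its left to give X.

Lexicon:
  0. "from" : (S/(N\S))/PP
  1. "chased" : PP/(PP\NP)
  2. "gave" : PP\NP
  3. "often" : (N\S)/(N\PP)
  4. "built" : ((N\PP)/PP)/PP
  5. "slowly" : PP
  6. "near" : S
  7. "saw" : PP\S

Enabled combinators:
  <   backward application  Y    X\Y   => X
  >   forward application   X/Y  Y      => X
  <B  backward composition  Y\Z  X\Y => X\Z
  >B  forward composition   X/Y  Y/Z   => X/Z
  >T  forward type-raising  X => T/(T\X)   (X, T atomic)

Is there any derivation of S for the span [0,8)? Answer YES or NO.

YES

[0,8] S   >
  [0,3] S/(N\S)   >
    [0,1] "from" : (S/(N\S))/PP
    [1,3] PP   >
      [1,2] "chased" : PP/(PP\NP)
      [2,3] "gave" : PP\NP
  [3,8] N\S   >
    [3,4] "often" : (N\S)/(N\PP)
    [4,8] N\PP   >
      [4,6] (N\PP)/PP   >
        [4,5] "built" : ((N\PP)/PP)/PP
        [5,6] "slowly" : PP
      [6,8] PP   >
        [6,7] PP/(PP\S)   >T
          [6,7] "near" : S
        [7,8] "saw" : PP\S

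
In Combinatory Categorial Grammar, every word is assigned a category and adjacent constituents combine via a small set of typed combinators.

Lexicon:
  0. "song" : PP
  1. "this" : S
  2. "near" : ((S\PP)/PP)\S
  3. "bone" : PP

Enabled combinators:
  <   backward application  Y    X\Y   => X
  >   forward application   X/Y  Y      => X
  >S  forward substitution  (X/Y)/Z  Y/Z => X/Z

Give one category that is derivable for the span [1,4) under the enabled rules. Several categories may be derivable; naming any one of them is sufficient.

S\PP

[0,4] S   <
  [0,1] "song" : PP
  [1,4] S\PP   >
    [1,3] (S\PP)/PP   <
      [1,2] "this" : S
      [2,3] "near" : ((S\PP)/PP)\S
    [3,4] "bone" : PP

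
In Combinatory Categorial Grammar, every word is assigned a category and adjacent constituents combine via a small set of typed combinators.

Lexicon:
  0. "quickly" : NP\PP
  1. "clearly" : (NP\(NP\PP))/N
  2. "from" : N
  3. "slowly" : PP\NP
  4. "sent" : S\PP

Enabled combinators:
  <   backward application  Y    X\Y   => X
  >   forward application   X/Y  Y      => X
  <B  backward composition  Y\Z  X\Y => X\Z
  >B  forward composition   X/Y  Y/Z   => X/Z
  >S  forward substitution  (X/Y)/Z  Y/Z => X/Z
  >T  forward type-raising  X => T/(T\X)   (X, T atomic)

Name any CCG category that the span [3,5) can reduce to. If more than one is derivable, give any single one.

[0,5] S   <
  [0,3] NP   <
    [0,1] "quickly" : NP\PP
    [1,3] NP\(NP\PP)   >
      [1,2] "clearly" : (NP\(NP\PP))/N
      [2,3] "from" : N
  [3,5] S\NP   <B
    [3,4] "slowly" : PP\NP
    [4,5] "sent" : S\PP

S\NP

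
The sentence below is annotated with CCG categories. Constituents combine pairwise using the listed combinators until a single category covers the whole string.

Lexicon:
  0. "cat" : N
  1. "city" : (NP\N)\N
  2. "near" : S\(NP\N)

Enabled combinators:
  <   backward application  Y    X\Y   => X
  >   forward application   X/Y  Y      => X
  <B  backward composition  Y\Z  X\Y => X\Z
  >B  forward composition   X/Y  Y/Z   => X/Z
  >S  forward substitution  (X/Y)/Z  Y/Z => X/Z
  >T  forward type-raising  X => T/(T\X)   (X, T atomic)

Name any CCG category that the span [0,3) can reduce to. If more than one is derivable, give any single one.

[0,3] S   <
  [0,2] NP\N   <
    [0,1] "cat" : N
    [1,2] "city" : (NP\N)\N
  [2,3] "near" : S\(NP\N)

S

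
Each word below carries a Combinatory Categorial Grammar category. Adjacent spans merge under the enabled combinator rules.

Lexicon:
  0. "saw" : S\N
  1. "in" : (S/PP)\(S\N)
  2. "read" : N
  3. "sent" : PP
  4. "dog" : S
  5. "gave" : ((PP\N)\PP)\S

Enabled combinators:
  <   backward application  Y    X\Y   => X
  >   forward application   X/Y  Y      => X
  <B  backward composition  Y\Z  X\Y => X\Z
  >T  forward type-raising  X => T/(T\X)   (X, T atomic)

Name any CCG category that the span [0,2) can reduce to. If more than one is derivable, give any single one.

S/PP

[0,6] S   >
  [0,2] S/PP   <
    [0,1] "saw" : S\N
    [1,2] "in" : (S/PP)\(S\N)
  [2,6] PP   <
    [2,3] "read" : N
    [3,6] PP\N   <
      [3,4] "sent" : PP
      [4,6] (PP\N)\PP   <
        [4,5] "dog" : S
        [5,6] "gave" : ((PP\N)\PP)\S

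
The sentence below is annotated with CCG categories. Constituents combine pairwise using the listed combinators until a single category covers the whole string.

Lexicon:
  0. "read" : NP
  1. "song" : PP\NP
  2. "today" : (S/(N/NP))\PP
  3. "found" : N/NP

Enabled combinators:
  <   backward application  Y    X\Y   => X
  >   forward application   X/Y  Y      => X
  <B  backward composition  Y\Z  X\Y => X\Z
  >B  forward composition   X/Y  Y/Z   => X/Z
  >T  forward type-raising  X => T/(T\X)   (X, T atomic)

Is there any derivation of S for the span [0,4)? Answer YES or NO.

YES

[0,4] S   >
  [0,3] S/(N/NP)   <
    [0,2] PP   <
      [0,1] "read" : NP
      [1,2] "song" : PP\NP
    [2,3] "today" : (S/(N/NP))\PP
  [3,4] "found" : N/NP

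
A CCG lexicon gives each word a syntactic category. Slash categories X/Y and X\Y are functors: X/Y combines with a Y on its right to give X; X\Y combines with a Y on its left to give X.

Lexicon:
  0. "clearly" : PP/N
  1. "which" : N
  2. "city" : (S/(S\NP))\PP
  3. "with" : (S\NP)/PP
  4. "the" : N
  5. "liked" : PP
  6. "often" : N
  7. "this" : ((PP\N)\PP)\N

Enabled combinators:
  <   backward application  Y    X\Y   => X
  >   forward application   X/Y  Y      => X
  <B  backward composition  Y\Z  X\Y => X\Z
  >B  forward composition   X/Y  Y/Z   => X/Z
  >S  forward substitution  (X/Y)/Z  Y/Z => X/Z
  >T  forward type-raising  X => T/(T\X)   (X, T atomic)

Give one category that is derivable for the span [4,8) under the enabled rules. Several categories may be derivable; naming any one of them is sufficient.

[0,8] S   >
  [0,3] S/(S\NP)   <
    [0,2] PP   >
      [0,1] "clearly" : PP/N
      [1,2] "which" : N
    [2,3] "city" : (S/(S\NP))\PP
  [3,8] S\NP   >
    [3,4] "with" : (S\NP)/PP
    [4,8] PP   >
      [4,5] PP/(PP\N)   >T
        [4,5] "the" : N
      [5,8] PP\N   <
        [5,6] "liked" : PP
        [6,8] (PP\N)\PP   <
          [6,7] "often" : N
          [7,8] "this" : ((PP\N)\PP)\N

PP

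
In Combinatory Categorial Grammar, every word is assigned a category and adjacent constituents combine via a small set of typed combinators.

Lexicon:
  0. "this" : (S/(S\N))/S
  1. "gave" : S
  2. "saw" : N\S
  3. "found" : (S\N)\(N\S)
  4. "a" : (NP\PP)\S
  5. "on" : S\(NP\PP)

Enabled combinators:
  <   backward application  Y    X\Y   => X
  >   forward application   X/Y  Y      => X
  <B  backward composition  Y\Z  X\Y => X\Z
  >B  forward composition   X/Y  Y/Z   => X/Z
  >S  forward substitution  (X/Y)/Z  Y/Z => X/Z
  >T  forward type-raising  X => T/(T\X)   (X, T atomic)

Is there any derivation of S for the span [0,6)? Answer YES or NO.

[0,6] S   >
  [0,2] S/(S\N)   >
    [0,1] "this" : (S/(S\N))/S
    [1,2] "gave" : S
  [2,6] S\N   <B
    [2,4] S\N   <
      [2,3] "saw" : N\S
      [3,4] "found" : (S\N)\(N\S)
    [4,6] S\S   <B
      [4,5] "a" : (NP\PP)\S
      [5,6] "on" : S\(NP\PP)

YES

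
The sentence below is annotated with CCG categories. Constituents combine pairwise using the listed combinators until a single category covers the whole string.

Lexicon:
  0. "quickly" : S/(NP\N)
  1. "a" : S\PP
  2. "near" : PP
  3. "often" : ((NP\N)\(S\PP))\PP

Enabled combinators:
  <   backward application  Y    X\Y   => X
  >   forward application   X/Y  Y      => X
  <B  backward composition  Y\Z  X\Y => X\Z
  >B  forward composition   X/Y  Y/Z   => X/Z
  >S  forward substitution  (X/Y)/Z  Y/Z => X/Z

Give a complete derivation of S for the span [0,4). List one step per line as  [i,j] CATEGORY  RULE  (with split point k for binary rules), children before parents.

[0,1] S/(NP\N)  lex  "quickly"
[1,2] S\PP  lex  "a"
[2,3] PP  lex  "near"
[3,4] ((NP\N)\(S\PP))\PP  lex  "often"
[2,4] (NP\N)\(S\PP)  <  k=3
[1,4] NP\N  <  k=2
[0,4] S  >  k=1

[0,4] S   >
  [0,1] "quickly" : S/(NP\N)
  [1,4] NP\N   <
    [1,2] "a" : S\PP
    [2,4] (NP\N)\(S\PP)   <
      [2,3] "near" : PP
      [3,4] "often" : ((NP\N)\(S\PP))\PP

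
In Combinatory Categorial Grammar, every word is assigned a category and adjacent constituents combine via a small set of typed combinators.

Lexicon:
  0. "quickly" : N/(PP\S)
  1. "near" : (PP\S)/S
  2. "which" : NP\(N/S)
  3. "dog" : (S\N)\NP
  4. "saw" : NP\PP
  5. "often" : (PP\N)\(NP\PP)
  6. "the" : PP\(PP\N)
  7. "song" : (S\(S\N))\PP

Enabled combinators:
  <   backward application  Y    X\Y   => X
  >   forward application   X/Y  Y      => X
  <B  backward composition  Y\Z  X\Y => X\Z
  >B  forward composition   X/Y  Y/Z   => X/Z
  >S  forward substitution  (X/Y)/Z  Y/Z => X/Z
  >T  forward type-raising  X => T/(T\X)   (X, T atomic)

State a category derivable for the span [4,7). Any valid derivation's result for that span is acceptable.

[0,8] S   <
  [0,4] S\N   <
    [0,3] NP   <
      [0,2] N/S   >B
        [0,1] "quickly" : N/(PP\S)
        [1,2] "near" : (PP\S)/S
      [2,3] "which" : NP\(N/S)
    [3,4] "dog" : (S\N)\NP
  [4,8] S\(S\N)   <
    [4,7] PP   <
      [4,6] PP\N   <
        [4,5] "saw" : NP\PP
        [5,6] "often" : (PP\N)\(NP\PP)
      [6,7] "the" : PP\(PP\N)
    [7,8] "song" : (S\(S\N))\PP

PP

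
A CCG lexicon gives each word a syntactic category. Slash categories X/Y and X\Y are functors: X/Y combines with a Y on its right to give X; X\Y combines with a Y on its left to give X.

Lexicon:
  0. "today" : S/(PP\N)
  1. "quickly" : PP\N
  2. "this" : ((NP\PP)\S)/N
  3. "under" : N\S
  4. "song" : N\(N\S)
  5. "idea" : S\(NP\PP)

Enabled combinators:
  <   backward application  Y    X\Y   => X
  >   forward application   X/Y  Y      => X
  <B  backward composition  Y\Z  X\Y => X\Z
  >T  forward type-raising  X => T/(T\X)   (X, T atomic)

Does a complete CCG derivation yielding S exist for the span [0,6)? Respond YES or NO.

YES

[0,6] S   <
  [0,5] NP\PP   <
    [0,2] S   >
      [0,1] "today" : S/(PP\N)
      [1,2] "quickly" : PP\N
    [2,5] (NP\PP)\S   >
      [2,3] "this" : ((NP\PP)\S)/N
      [3,5] N   <
        [3,4] "under" : N\S
        [4,5] "song" : N\(N\S)
  [5,6] "idea" : S\(NP\PP)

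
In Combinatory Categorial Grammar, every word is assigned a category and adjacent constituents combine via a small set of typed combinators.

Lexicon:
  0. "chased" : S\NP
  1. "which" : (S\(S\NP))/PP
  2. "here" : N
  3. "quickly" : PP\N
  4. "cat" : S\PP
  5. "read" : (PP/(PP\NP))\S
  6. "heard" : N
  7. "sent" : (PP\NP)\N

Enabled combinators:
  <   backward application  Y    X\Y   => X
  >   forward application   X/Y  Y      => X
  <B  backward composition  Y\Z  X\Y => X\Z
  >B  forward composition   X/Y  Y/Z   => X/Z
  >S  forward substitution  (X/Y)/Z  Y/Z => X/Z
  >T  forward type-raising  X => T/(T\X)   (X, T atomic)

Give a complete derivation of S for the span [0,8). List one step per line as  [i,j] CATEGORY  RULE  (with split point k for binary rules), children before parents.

[0,1] S\NP  lex  "chased"
[1,2] (S\(S\NP))/PP  lex  "which"
[2,3] N  lex  "here"
[3,4] PP\N  lex  "quickly"
[4,5] S\PP  lex  "cat"
[3,5] S\N  <B  k=4
[2,5] S  <  k=3
[5,6] (PP/(PP\NP))\S  lex  "read"
[2,6] PP/(PP\NP)  <  k=5
[6,7] N  lex  "heard"
[7,8] (PP\NP)\N  lex  "sent"
[6,8] PP\NP  <  k=7
[2,8] PP  >  k=6
[1,8] S\(S\NP)  >  k=2
[0,8] S  <  k=1

[0,8] S   <
  [0,1] "chased" : S\NP
  [1,8] S\(S\NP)   >
    [1,2] "which" : (S\(S\NP))/PP
    [2,8] PP   >
      [2,6] PP/(PP\NP)   <
        [2,5] S   <
          [2,3] "here" : N
          [3,5] S\N   <B
            [3,4] "quickly" : PP\N
            [4,5] "cat" : S\PP
        [5,6] "read" : (PP/(PP\NP))\S
      [6,8] PP\NP   <
        [6,7] "heard" : N
        [7,8] "sent" : (PP\NP)\N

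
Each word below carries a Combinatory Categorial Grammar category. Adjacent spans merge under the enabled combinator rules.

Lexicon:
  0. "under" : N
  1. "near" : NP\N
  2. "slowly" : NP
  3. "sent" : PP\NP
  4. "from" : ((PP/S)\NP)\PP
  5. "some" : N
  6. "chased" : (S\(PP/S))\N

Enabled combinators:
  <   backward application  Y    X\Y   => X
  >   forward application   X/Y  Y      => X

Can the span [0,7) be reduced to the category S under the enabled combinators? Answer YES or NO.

[0,7] S   <
  [0,5] PP/S   <
    [0,2] NP   <
      [0,1] "under" : N
      [1,2] "near" : NP\N
    [2,5] (PP/S)\NP   <
      [2,4] PP   <
        [2,3] "slowly" : NP
        [3,4] "sent" : PP\NP
      [4,5] "from" : ((PP/S)\NP)\PP
  [5,7] S\(PP/S)   <
    [5,6] "some" : N
    [6,7] "chased" : (S\(PP/S))\N

YES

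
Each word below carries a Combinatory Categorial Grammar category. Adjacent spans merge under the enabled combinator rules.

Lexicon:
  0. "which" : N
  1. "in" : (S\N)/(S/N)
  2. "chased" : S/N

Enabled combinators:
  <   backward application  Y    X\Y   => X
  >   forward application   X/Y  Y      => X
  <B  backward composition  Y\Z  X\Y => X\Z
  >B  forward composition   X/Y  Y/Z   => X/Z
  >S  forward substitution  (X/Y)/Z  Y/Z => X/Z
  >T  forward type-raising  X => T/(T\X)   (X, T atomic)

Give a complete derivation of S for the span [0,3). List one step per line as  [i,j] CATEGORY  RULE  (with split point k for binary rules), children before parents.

[0,3] S   <
  [0,1] "which" : N
  [1,3] S\N   >
    [1,2] "in" : (S\N)/(S/N)
    [2,3] "chased" : S/N

[0,1] N  lex  "which"
[1,2] (S\N)/(S/N)  lex  "in"
[2,3] S/N  lex  "chased"
[1,3] S\N  >  k=2
[0,3] S  <  k=1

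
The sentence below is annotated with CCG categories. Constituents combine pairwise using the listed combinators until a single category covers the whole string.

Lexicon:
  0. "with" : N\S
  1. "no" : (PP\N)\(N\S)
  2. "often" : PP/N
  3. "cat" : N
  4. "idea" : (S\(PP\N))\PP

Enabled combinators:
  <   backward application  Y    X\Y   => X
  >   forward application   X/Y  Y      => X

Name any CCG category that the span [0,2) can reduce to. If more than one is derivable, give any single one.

PP\N

[0,5] S   <
  [0,2] PP\N   <
    [0,1] "with" : N\S
    [1,2] "no" : (PP\N)\(N\S)
  [2,5] S\(PP\N)   <
    [2,4] PP   >
      [2,3] "often" : PP/N
      [3,4] "cat" : N
    [4,5] "idea" : (S\(PP\N))\PP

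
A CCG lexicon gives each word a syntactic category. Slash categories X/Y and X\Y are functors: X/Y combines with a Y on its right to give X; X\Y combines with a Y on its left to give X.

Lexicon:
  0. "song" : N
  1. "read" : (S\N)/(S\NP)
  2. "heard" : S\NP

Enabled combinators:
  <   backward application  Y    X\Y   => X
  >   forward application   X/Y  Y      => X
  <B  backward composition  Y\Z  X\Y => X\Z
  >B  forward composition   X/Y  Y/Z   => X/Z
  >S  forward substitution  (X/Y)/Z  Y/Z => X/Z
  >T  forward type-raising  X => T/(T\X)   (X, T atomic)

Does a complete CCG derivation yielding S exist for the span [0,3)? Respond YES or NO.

[0,3] S   >
  [0,1] S/(S\N)   >T
    [0,1] "song" : N
  [1,3] S\N   >
    [1,2] "read" : (S\N)/(S\NP)
    [2,3] "heard" : S\NP

YES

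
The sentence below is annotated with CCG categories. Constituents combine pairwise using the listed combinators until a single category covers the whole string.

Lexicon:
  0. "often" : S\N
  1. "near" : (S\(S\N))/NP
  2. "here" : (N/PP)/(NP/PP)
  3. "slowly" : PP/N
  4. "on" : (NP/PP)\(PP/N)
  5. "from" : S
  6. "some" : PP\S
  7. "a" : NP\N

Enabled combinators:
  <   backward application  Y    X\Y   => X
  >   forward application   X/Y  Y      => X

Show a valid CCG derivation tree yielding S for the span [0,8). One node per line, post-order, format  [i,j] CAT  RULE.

[0,1] S\N  lex  "often"
[1,2] (S\(S\N))/NP  lex  "near"
[2,3] (N/PP)/(NP/PP)  lex  "here"
[3,4] PP/N  lex  "slowly"
[4,5] (NP/PP)\(PP/N)  lex  "on"
[3,5] NP/PP  <  k=4
[2,5] N/PP  >  k=3
[5,6] S  lex  "from"
[6,7] PP\S  lex  "some"
[5,7] PP  <  k=6
[2,7] N  >  k=5
[7,8] NP\N  lex  "a"
[2,8] NP  <  k=7
[1,8] S\(S\N)  >  k=2
[0,8] S  <  k=1

[0,8] S   <
  [0,1] "often" : S\N
  [1,8] S\(S\N)   >
    [1,2] "near" : (S\(S\N))/NP
    [2,8] NP   <
      [2,7] N   >
        [2,5] N/PP   >
          [2,3] "here" : (N/PP)/(NP/PP)
          [3,5] NP/PP   <
            [3,4] "slowly" : PP/N
            [4,5] "on" : (NP/PP)\(PP/N)
        [5,7] PP   <
          [5,6] "from" : S
          [6,7] "some" : PP\S
      [7,8] "a" : NP\N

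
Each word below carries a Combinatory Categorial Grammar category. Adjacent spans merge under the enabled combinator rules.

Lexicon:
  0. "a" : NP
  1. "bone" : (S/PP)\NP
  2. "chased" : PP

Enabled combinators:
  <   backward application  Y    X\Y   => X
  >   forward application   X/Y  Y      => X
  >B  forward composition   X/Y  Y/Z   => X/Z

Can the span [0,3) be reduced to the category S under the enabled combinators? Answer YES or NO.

YES

[0,3] S   >
  [0,2] S/PP   <
    [0,1] "a" : NP
    [1,2] "bone" : (S/PP)\NP
  [2,3] "chased" : PP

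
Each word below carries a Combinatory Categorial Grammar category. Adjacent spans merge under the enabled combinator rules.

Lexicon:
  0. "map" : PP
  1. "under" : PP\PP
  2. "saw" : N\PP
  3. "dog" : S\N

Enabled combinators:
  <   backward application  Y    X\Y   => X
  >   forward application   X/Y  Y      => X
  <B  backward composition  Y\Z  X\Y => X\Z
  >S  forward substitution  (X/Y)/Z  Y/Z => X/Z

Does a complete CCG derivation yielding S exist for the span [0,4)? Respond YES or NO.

[0,4] S   <
  [0,3] N   <
    [0,1] "map" : PP
    [1,3] N\PP   <B
      [1,2] "under" : PP\PP
      [2,3] "saw" : N\PP
  [3,4] "dog" : S\N

YES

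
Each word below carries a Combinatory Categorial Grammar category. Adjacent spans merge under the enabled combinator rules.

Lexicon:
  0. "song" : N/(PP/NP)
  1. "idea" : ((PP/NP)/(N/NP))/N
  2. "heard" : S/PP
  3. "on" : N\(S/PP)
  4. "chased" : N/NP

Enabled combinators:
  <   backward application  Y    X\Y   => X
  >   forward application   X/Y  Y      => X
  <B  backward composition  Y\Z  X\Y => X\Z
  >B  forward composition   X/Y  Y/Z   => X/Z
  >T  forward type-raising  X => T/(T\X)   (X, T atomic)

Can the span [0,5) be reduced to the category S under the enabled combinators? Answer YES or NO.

NO

N/(PP/NP) ((PP/NP)/(N/NP))/N S/PP N\(S/PP) N/NP
CKY chart[0,5] = {N, N/(N\N), NP/(NP\N), PP/(PP\N), S/(S\N)}; S ∉ chart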